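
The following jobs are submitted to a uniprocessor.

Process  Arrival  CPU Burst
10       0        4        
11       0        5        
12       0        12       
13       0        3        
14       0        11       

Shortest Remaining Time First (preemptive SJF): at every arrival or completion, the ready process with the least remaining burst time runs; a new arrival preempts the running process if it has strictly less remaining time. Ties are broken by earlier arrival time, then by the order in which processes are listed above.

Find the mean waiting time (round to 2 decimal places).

9.00

Timeline: | 13 0-3 | 10 3-7 | 11 7-12 | 14 12-23 | 12 23-35 |
Completion: 10=7  11=12  12=35  13=3  14=23
Turnaround (C−A): 10=7  11=12  12=35  13=3  14=23
Waiting times: 10=3, 11=7, 12=23, 13=0, 14=12
Average waiting = (3+7+23+0+12) / 5 = 45/5 = 9.00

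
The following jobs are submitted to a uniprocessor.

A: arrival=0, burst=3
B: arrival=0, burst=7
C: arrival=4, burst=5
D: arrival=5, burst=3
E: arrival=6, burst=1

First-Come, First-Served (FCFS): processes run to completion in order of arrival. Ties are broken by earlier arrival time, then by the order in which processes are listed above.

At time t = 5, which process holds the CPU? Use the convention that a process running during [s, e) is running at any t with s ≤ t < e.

B

Timeline: | A 0-3 | B 3-10 | C 10-15 | D 15-18 | E 18-19 |
Completion: A=3  B=10  C=15  D=18  E=19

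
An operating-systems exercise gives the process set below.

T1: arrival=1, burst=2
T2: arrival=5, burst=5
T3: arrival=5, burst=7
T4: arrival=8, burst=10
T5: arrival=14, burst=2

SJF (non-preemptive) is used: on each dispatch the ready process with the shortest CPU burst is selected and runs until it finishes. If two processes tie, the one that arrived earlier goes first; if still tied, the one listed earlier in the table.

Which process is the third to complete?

T3

Schedule: | idle 0-1 | T1 1-3 | idle 3-5 | T2 5-10 | T3 10-17 | T5 17-19 | T4 19-29 |
Completion: T1=3  T2=10  T3=17  T4=29  T5=19
Turnaround (C−A): T1=2  T2=5  T3=12  T4=21  T5=5
Finish order: T1 → T2 → T3 → T5 → T4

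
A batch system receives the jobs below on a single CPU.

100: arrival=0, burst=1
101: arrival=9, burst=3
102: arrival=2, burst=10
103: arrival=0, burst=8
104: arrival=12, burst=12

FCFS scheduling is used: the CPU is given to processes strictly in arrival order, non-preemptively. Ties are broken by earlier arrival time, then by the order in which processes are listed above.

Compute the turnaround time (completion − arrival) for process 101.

13

Timeline: | 100 0-1 | 103 1-9 | 102 9-19 | 101 19-22 | 104 22-34 |
Completion: 100=1  101=22  102=19  103=9  104=34
Turnaround (C−A): 100=1  101=13  102=17  103=9  104=22
Turnaround(101) = completion − arrival = 22 − 9 = 13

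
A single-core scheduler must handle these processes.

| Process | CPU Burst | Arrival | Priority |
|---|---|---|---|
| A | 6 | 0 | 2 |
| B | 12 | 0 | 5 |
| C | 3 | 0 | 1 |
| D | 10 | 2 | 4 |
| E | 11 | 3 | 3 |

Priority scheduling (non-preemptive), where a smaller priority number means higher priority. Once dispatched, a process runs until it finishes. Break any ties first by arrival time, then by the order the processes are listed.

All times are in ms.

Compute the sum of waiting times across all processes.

Timeline: | C 0-3 | A 3-9 | E 9-20 | D 20-30 | B 30-42 |
Completion: A=9  B=42  C=3  D=30  E=20
Turnaround (C−A): A=9  B=42  C=3  D=28  E=17
Waiting = turnaround − burst: A=3, B=30, C=0, D=18, E=6
Total waiting = 3 + 30 + 0 + 18 + 6 = 57

57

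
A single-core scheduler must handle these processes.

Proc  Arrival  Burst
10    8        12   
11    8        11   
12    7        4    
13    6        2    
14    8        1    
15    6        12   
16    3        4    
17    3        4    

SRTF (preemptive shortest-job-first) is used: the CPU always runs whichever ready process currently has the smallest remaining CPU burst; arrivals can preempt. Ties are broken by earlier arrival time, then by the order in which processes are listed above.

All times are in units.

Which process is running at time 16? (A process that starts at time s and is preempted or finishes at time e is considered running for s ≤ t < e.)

12

Gantt: | idle 0-3 | 16 3-7 | 13 7-9 | 14 9-10 | 17 10-14 | 12 14-18 | 11 18-29 | 15 29-41 | 10 41-53 |
Completion: 10=53  11=29  12=18  13=9  14=10  15=41  16=7  17=14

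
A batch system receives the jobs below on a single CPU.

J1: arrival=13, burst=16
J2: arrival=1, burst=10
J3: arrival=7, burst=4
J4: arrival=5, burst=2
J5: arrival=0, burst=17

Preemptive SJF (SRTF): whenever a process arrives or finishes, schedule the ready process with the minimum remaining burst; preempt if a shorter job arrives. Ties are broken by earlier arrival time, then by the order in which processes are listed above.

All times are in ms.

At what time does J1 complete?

Schedule: | J5 0-1 | J2 1-5 | J4 5-7 | J3 7-11 | J2 11-17 | J5 17-33 | J1 33-49 |
Completion: J1=49  J2=17  J3=11  J4=7  J5=33

49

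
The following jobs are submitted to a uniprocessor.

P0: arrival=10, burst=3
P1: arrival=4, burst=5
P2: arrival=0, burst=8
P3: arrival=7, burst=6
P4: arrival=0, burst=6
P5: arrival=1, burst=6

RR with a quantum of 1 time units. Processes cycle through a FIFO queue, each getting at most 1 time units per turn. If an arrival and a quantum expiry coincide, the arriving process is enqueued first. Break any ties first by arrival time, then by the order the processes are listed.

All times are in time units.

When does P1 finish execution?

30

Schedule: | P2 0-1 | P4 1-2 | P5 2-3 | P2 3-4 | P4 4-5 | P5 5-6 | P1 6-7 | P2 7-8 | P4 8-9 | P5 9-10 | P3 10-11 | P1 11-12 | P2 12-13 | P4 13-14 | P0 14-15 | P5 15-16 | P3 16-17 | P1 17-18 | P2 18-19 | P4 19-20 | P0 20-21 | P5 21-22 | P3 22-23 | P1 23-24 | P2 24-25 | P4 25-26 | P0 26-27 | P5 27-28 | P3 28-29 | P1 29-30 | P2 30-31 | P3 31-32 | P2 32-33 | P3 33-34 |
Completion: P0=27  P1=30  P2=33  P3=34  P4=26  P5=28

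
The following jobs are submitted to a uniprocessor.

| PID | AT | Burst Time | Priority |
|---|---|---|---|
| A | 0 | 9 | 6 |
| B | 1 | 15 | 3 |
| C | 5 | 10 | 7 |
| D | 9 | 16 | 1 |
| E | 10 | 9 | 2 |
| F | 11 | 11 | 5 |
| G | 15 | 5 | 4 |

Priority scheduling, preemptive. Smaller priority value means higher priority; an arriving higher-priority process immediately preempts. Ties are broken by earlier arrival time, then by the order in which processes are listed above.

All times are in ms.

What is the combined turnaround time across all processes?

292

Gantt: | A 0-1 | B 1-9 | D 9-25 | E 25-34 | B 34-41 | G 41-46 | F 46-57 | A 57-65 | C 65-75 |
Completion: A=65  B=41  C=75  D=25  E=34  F=57  G=46
Turnaround (C−A): A=65  B=40  C=70  D=16  E=24  F=46  G=31
Turnaround = completion − arrival: A=65, B=40, C=70, D=16, E=24, F=46, G=31
Total turnaround = 65 + 40 + 70 + 16 + 24 + 46 + 31 = 292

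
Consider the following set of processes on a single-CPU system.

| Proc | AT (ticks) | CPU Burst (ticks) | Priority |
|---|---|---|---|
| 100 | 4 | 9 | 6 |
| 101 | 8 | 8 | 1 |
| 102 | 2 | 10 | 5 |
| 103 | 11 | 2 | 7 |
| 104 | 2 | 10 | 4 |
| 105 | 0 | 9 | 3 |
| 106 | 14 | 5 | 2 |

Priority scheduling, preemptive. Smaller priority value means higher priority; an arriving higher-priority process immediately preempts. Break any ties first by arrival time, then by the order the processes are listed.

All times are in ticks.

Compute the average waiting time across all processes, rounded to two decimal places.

20.43

Gantt: | 105 0-8 | 101 8-16 | 106 16-21 | 105 21-22 | 104 22-32 | 102 32-42 | 100 42-51 | 103 51-53 |
Completion: 100=51  101=16  102=42  103=53  104=32  105=22  106=21
Waiting times: 100=38, 101=0, 102=30, 103=40, 104=20, 105=13, 106=2
Average waiting = (38+0+30+40+20+13+2) / 7 = 143/7 = 20.43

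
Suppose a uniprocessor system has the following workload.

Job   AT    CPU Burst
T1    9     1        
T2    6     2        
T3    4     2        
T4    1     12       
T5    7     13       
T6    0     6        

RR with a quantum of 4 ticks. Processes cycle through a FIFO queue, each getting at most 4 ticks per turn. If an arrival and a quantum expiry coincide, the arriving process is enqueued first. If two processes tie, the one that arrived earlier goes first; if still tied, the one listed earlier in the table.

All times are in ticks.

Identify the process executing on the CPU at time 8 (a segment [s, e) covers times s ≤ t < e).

T3

Timeline: | T6 0-4 | T4 4-8 | T3 8-10 | T6 10-12 | T2 12-14 | T5 14-18 | T4 18-22 | T1 22-23 | T5 23-27 | T4 27-31 | T5 31-36 |
Completion: T1=23  T2=14  T3=10  T4=31  T5=36  T6=12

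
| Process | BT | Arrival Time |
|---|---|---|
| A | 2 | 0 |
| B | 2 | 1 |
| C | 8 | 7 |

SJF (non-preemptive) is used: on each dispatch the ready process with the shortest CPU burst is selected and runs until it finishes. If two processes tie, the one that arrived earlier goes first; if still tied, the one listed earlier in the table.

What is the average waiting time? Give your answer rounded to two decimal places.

Gantt: | A 0-2 | B 2-4 | idle 4-7 | C 7-15 |
Completion: A=2  B=4  C=15
Waiting times: A=0, B=1, C=0
Average waiting = (0+1+0) / 3 = 1/3 = 0.33

0.33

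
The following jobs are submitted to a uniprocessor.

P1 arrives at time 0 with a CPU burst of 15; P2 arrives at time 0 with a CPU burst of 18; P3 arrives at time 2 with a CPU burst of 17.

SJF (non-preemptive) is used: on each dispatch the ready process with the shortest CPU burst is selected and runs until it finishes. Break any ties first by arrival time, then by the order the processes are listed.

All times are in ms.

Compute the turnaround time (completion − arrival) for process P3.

Schedule: | P1 0-15 | P3 15-32 | P2 32-50 |
Completion: P1=15  P2=50  P3=32
Turnaround(P3) = completion − arrival = 32 − 2 = 30

30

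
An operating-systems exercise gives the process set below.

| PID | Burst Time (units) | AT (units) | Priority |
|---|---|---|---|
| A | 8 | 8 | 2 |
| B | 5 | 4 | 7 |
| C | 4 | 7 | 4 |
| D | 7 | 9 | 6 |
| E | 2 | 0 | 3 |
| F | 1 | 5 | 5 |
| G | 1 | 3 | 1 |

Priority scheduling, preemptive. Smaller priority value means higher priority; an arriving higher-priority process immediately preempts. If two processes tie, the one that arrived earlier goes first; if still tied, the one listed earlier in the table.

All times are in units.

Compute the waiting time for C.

8

Timeline: | E 0-2 | idle 2-3 | G 3-4 | B 4-5 | F 5-6 | B 6-7 | C 7-8 | A 8-16 | C 16-19 | D 19-26 | B 26-29 |
Completion: A=16  B=29  C=19  D=26  E=2  F=6  G=4
Turnaround (C−A): A=8  B=25  C=12  D=17  E=2  F=1  G=1
Waiting(C) = turnaround − burst = 12 − 4 = 8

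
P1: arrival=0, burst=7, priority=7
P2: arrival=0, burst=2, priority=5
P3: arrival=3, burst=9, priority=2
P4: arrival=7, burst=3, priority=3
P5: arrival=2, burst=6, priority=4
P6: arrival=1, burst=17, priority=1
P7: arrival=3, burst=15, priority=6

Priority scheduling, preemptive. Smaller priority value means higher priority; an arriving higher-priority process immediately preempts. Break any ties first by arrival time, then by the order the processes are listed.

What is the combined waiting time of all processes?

Timeline: | P2 0-1 | P6 1-18 | P3 18-27 | P4 27-30 | P5 30-36 | P2 36-37 | P7 37-52 | P1 52-59 |
Completion: P1=59  P2=37  P3=27  P4=30  P5=36  P6=18  P7=52
Turnaround (C−A): P1=59  P2=37  P3=24  P4=23  P5=34  P6=17  P7=49
Waiting = turnaround − burst: P1=52, P2=35, P3=15, P4=20, P5=28, P6=0, P7=34
Total waiting = 52 + 35 + 15 + 20 + 28 + 0 + 34 = 184

184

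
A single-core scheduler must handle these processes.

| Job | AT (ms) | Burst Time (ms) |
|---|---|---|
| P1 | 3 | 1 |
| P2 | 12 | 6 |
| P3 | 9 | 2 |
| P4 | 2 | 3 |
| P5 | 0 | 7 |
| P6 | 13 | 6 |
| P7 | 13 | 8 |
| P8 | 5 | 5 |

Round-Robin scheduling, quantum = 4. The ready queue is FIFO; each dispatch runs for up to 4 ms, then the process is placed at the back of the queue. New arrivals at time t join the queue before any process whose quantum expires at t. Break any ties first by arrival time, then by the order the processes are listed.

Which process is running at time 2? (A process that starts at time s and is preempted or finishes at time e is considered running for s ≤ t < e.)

P5

Timeline: | P5 0-4 | P4 4-7 | P1 7-8 | P5 8-11 | P8 11-15 | P3 15-17 | P2 17-21 | P6 21-25 | P7 25-29 | P8 29-30 | P2 30-32 | P6 32-34 | P7 34-38 |
Completion: P1=8  P2=32  P3=17  P4=7  P5=11  P6=34  P7=38  P8=30
Turnaround (C−A): P1=5  P2=20  P3=8  P4=5  P5=11  P6=21  P7=25  P8=25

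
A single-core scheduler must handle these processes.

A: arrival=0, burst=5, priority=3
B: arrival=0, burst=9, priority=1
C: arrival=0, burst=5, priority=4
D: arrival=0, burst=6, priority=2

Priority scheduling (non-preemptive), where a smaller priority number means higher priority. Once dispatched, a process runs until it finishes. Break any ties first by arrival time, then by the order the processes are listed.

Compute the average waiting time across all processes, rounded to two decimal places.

Schedule: | B 0-9 | D 9-15 | A 15-20 | C 20-25 |
Completion: A=20  B=9  C=25  D=15
Turnaround (C−A): A=20  B=9  C=25  D=15
Waiting times: A=15, B=0, C=20, D=9
Average waiting = (15+0+20+9) / 4 = 44/4 = 11.00

11.00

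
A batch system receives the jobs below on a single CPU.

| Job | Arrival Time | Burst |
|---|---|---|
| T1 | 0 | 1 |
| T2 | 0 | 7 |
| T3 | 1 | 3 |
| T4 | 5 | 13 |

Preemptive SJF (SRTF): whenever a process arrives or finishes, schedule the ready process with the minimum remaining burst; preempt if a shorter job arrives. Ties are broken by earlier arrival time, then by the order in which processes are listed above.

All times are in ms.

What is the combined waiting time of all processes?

Schedule: | T1 0-1 | T3 1-4 | T2 4-11 | T4 11-24 |
Completion: T1=1  T2=11  T3=4  T4=24
Waiting = turnaround − burst: T1=0, T2=4, T3=0, T4=6
Total waiting = 0 + 4 + 0 + 6 = 10

10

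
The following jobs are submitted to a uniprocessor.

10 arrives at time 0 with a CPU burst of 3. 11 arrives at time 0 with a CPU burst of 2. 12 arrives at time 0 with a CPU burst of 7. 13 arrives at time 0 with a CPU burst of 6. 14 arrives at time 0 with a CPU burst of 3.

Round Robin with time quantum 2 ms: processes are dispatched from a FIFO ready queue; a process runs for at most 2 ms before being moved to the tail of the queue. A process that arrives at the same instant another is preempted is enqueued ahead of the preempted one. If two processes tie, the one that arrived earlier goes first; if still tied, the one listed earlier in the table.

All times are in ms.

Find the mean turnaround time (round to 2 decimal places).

Schedule: | 10 0-2 | 11 2-4 | 12 4-6 | 13 6-8 | 14 8-10 | 10 10-11 | 12 11-13 | 13 13-15 | 14 15-16 | 12 16-18 | 13 18-20 | 12 20-21 |
Completion: 10=11  11=4  12=21  13=20  14=16
Turnaround times: 10=11, 11=4, 12=21, 13=20, 14=16
Average turnaround = (11+4+21+20+16) / 5 = 72/5 = 14.40

14.40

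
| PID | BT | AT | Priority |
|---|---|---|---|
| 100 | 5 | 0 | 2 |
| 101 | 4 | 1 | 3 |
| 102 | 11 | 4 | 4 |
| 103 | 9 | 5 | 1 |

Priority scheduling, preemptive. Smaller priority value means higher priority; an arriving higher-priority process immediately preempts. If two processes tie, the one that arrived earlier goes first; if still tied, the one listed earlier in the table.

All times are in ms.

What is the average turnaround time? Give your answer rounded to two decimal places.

Gantt: | 100 0-5 | 103 5-14 | 101 14-18 | 102 18-29 |
Completion: 100=5  101=18  102=29  103=14
Turnaround (C−A): 100=5  101=17  102=25  103=9
Turnaround times: 100=5, 101=17, 102=25, 103=9
Average turnaround = (5+17+25+9) / 4 = 56/4 = 14.00

14.00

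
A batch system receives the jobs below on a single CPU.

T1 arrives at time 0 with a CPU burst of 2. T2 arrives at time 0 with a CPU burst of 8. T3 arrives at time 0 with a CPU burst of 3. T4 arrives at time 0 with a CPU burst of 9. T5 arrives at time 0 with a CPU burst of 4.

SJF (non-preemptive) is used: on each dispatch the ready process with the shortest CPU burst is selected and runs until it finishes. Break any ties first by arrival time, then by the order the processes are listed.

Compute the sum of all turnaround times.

Timeline: | T1 0-2 | T3 2-5 | T5 5-9 | T2 9-17 | T4 17-26 |
Completion: T1=2  T2=17  T3=5  T4=26  T5=9
Turnaround (C−A): T1=2  T2=17  T3=5  T4=26  T5=9
Turnaround = completion − arrival: T1=2, T2=17, T3=5, T4=26, T5=9
Total turnaround = 2 + 17 + 5 + 26 + 9 = 59

59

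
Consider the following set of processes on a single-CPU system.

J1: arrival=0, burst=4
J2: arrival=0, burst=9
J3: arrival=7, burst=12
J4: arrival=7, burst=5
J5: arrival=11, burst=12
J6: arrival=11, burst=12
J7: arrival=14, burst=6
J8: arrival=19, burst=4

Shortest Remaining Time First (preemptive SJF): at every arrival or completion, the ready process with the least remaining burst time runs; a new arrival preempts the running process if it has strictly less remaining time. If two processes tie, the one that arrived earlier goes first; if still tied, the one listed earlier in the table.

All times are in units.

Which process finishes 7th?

J5

Timeline: | J1 0-4 | J2 4-7 | J4 7-12 | J2 12-18 | J7 18-19 | J8 19-23 | J7 23-28 | J3 28-40 | J5 40-52 | J6 52-64 |
Completion: J1=4  J2=18  J3=40  J4=12  J5=52  J6=64  J7=28  J8=23
Finish order: J1 → J4 → J2 → J8 → J7 → J3 → J5 → J6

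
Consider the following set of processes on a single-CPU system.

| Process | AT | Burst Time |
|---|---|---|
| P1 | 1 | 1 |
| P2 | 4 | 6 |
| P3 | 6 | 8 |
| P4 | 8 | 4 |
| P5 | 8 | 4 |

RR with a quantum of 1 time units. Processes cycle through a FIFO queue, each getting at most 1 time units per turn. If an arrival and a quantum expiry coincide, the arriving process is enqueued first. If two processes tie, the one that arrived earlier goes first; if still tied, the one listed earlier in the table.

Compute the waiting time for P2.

10

Timeline: | idle 0-1 | P1 1-2 | idle 2-4 | P2 4-6 | P3 6-7 | P2 7-8 | P3 8-9 | P4 9-10 | P5 10-11 | P2 11-12 | P3 12-13 | P4 13-14 | P5 14-15 | P2 15-16 | P3 16-17 | P4 17-18 | P5 18-19 | P2 19-20 | P3 20-21 | P4 21-22 | P5 22-23 | P3 23-26 |
Completion: P1=2  P2=20  P3=26  P4=22  P5=23
Waiting(P2) = turnaround − burst = 16 − 6 = 10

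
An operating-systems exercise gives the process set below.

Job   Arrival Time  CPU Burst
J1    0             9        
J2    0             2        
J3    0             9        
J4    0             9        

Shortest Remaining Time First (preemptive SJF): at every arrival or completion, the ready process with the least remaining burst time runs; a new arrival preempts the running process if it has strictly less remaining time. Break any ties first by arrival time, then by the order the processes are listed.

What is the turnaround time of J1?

Schedule: | J2 0-2 | J1 2-11 | J3 11-20 | J4 20-29 |
Completion: J1=11  J2=2  J3=20  J4=29
Turnaround(J1) = completion − arrival = 11 − 0 = 11

11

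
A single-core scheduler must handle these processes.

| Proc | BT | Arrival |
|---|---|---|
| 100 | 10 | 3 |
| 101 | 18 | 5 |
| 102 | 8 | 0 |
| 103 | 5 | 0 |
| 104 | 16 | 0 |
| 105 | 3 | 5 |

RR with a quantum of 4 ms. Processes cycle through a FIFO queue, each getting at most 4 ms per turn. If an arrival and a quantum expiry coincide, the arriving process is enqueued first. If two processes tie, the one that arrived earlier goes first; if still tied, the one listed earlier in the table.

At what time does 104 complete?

Gantt: | 102 0-4 | 103 4-8 | 104 8-12 | 100 12-16 | 102 16-20 | 101 20-24 | 105 24-27 | 103 27-28 | 104 28-32 | 100 32-36 | 101 36-40 | 104 40-44 | 100 44-46 | 101 46-50 | 104 50-54 | 101 54-60 |
Completion: 100=46  101=60  102=20  103=28  104=54  105=27
Turnaround (C−A): 100=43  101=55  102=20  103=28  104=54  105=22

54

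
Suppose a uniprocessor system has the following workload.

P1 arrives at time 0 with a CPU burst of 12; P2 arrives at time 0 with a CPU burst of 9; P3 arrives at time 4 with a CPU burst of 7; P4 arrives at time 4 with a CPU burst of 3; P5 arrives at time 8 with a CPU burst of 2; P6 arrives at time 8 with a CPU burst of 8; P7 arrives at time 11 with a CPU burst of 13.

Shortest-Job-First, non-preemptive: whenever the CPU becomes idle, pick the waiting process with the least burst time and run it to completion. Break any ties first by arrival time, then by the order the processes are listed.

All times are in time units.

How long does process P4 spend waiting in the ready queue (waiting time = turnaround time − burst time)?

Gantt: | P2 0-9 | P5 9-11 | P4 11-14 | P3 14-21 | P6 21-29 | P1 29-41 | P7 41-54 |
Completion: P1=41  P2=9  P3=21  P4=14  P5=11  P6=29  P7=54
Turnaround (C−A): P1=41  P2=9  P3=17  P4=10  P5=3  P6=21  P7=43
Waiting(P4) = turnaround − burst = 10 − 3 = 7

7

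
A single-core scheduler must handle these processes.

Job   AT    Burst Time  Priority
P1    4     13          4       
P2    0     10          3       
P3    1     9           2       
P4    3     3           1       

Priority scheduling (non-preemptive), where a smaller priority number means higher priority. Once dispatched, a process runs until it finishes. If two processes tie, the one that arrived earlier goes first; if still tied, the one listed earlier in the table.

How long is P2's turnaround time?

10

Gantt: | P2 0-10 | P4 10-13 | P3 13-22 | P1 22-35 |
Completion: P1=35  P2=10  P3=22  P4=13
Turnaround(P2) = completion − arrival = 10 − 0 = 10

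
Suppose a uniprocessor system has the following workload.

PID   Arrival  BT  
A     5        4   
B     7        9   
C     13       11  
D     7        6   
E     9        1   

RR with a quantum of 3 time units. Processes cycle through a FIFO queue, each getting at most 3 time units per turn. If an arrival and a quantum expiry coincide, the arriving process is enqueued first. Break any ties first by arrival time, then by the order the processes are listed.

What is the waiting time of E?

Timeline: | idle 0-5 | A 5-8 | B 8-11 | D 11-14 | A 14-15 | E 15-16 | B 16-19 | C 19-22 | D 22-25 | B 25-28 | C 28-36 |
Completion: A=15  B=28  C=36  D=25  E=16
Turnaround (C−A): A=10  B=21  C=23  D=18  E=7
Waiting(E) = turnaround − burst = 7 − 1 = 6

6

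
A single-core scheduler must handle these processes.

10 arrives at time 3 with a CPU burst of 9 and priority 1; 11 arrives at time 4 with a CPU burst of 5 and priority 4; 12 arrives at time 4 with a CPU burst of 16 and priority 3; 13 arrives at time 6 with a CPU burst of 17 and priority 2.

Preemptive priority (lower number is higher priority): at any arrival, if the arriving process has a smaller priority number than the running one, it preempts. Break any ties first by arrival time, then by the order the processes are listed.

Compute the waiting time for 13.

Gantt: | idle 0-3 | 10 3-12 | 13 12-29 | 12 29-45 | 11 45-50 |
Completion: 10=12  11=50  12=45  13=29
Waiting(13) = turnaround − burst = 23 − 17 = 6

6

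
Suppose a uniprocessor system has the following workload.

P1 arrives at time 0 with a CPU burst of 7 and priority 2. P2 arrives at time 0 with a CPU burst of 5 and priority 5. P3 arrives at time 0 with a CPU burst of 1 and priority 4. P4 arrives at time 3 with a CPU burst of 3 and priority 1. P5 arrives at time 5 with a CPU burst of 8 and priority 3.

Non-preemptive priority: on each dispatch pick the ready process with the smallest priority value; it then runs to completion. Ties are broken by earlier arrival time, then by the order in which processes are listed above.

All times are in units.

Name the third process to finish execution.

P5

Schedule: | P1 0-7 | P4 7-10 | P5 10-18 | P3 18-19 | P2 19-24 |
Completion: P1=7  P2=24  P3=19  P4=10  P5=18
Finish order: P1 → P4 → P5 → P3 → P2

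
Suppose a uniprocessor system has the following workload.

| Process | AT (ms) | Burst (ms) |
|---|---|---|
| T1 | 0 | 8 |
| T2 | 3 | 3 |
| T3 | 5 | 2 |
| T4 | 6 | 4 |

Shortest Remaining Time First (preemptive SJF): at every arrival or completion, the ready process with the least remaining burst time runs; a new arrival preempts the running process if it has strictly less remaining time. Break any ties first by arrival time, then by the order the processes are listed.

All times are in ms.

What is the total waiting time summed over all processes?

Schedule: | T1 0-3 | T2 3-6 | T3 6-8 | T4 8-12 | T1 12-17 |
Completion: T1=17  T2=6  T3=8  T4=12
Waiting = turnaround − burst: T1=9, T2=0, T3=1, T4=2
Total waiting = 9 + 0 + 1 + 2 = 12

12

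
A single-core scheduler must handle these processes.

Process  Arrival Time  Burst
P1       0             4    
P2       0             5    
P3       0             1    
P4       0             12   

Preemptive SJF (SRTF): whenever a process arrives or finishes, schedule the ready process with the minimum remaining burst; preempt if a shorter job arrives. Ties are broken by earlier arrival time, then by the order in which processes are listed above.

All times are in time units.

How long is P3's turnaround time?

Gantt: | P3 0-1 | P1 1-5 | P2 5-10 | P4 10-22 |
Completion: P1=5  P2=10  P3=1  P4=22
Turnaround(P3) = completion − arrival = 1 − 0 = 1

1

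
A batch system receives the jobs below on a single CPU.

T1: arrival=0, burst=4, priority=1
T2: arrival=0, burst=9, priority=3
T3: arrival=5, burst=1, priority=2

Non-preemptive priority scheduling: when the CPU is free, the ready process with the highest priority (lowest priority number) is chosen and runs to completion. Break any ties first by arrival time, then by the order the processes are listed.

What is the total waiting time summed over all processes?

Gantt: | T1 0-4 | T2 4-13 | T3 13-14 |
Completion: T1=4  T2=13  T3=14
Turnaround (C−A): T1=4  T2=13  T3=9
Waiting = turnaround − burst: T1=0, T2=4, T3=8
Total waiting = 0 + 4 + 8 = 12

12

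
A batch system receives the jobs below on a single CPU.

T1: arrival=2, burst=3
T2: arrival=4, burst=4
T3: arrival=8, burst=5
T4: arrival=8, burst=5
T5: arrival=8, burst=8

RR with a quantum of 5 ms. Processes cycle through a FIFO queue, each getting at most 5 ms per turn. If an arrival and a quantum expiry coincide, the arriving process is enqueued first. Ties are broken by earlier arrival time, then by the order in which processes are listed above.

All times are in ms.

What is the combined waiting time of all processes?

Timeline: | idle 0-2 | T1 2-5 | T2 5-9 | T3 9-14 | T4 14-19 | T5 19-27 |
Completion: T1=5  T2=9  T3=14  T4=19  T5=27
Turnaround (C−A): T1=3  T2=5  T3=6  T4=11  T5=19
Waiting = turnaround − burst: T1=0, T2=1, T3=1, T4=6, T5=11
Total waiting = 0 + 1 + 1 + 6 + 11 = 19

19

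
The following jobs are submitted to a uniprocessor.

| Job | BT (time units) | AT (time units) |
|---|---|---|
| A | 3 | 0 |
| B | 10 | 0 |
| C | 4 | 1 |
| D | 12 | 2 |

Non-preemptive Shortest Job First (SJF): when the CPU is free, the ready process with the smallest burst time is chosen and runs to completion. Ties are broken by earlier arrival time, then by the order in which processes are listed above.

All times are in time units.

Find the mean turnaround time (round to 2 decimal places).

13.25

Timeline: | A 0-3 | C 3-7 | B 7-17 | D 17-29 |
Completion: A=3  B=17  C=7  D=29
Turnaround (C−A): A=3  B=17  C=6  D=27
Turnaround times: A=3, B=17, C=6, D=27
Average turnaround = (3+17+6+27) / 4 = 53/4 = 13.25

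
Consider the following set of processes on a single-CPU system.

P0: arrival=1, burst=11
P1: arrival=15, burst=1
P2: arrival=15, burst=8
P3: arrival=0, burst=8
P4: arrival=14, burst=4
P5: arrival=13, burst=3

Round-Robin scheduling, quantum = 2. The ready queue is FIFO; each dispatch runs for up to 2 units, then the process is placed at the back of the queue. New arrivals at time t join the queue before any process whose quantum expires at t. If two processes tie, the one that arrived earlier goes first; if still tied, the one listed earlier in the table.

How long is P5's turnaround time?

Timeline: | P3 0-2 | P0 2-4 | P3 4-6 | P0 6-8 | P3 8-10 | P0 10-12 | P3 12-14 | P0 14-16 | P5 16-18 | P4 18-20 | P1 20-21 | P2 21-23 | P0 23-25 | P5 25-26 | P4 26-28 | P2 28-30 | P0 30-31 | P2 31-35 |
Completion: P0=31  P1=21  P2=35  P3=14  P4=28  P5=26
Turnaround (C−A): P0=30  P1=6  P2=20  P3=14  P4=14  P5=13
Turnaround(P5) = completion − arrival = 26 − 13 = 13

13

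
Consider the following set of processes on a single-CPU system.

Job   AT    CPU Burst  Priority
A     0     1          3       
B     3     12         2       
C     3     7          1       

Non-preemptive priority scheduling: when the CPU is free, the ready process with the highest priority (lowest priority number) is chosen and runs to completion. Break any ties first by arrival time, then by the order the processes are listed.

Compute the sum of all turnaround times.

Timeline: | A 0-1 | idle 1-3 | C 3-10 | B 10-22 |
Completion: A=1  B=22  C=10
Turnaround (C−A): A=1  B=19  C=7
Turnaround = completion − arrival: A=1, B=19, C=7
Total turnaround = 1 + 19 + 7 = 27

27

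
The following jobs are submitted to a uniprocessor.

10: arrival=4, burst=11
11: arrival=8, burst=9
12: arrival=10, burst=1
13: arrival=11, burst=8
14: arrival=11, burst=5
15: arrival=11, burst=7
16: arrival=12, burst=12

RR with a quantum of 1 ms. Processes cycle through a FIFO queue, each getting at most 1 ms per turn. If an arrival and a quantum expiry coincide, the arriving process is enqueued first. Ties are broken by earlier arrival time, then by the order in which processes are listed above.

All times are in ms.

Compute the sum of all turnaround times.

Schedule: | idle 0-4 | 10 4-8 | 11 8-9 | 10 9-10 | 11 10-11 | 12 11-12 | 10 12-13 | 13 13-14 | 14 14-15 | 15 15-16 | 11 16-17 | 16 17-18 | 10 18-19 | 13 19-20 | 14 20-21 | 15 21-22 | 11 22-23 | 16 23-24 | 10 24-25 | 13 25-26 | 14 26-27 | 15 27-28 | 11 28-29 | 16 29-30 | 10 30-31 | 13 31-32 | 14 32-33 | 15 33-34 | 11 34-35 | 16 35-36 | 10 36-37 | 13 37-38 | 14 38-39 | 15 39-40 | 11 40-41 | 16 41-42 | 10 42-43 | 13 43-44 | 15 44-45 | 11 45-46 | 16 46-47 | 13 47-48 | 15 48-49 | 11 49-50 | 16 50-51 | 13 51-52 | 16 52-57 |
Completion: 10=43  11=50  12=12  13=52  14=39  15=49  16=57
Turnaround = completion − arrival: 10=39, 11=42, 12=2, 13=41, 14=28, 15=38, 16=45
Total turnaround = 39 + 42 + 2 + 41 + 28 + 38 + 45 = 235

235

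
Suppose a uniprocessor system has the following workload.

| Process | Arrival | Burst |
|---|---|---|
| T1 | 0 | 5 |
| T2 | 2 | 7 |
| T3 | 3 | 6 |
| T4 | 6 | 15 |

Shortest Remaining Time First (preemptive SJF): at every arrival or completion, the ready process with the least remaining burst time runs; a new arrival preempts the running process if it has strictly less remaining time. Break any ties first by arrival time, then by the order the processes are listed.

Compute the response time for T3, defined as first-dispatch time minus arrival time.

Timeline: | T1 0-5 | T3 5-11 | T2 11-18 | T4 18-33 |
Completion: T1=5  T2=18  T3=11  T4=33
Response(T3) = first start − arrival = 5 − 3 = 2

2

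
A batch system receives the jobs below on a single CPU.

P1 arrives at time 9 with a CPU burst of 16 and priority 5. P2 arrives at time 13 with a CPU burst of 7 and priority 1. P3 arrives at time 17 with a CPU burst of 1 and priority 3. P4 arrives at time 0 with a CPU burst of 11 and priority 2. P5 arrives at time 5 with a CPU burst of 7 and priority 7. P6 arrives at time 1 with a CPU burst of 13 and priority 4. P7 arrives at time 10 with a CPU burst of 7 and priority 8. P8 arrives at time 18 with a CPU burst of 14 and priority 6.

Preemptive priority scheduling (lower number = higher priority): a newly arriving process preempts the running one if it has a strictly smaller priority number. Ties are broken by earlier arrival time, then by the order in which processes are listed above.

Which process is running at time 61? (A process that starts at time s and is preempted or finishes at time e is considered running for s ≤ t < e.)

P8

Schedule: | P4 0-11 | P6 11-13 | P2 13-20 | P3 20-21 | P6 21-32 | P1 32-48 | P8 48-62 | P5 62-69 | P7 69-76 |
Completion: P1=48  P2=20  P3=21  P4=11  P5=69  P6=32  P7=76  P8=62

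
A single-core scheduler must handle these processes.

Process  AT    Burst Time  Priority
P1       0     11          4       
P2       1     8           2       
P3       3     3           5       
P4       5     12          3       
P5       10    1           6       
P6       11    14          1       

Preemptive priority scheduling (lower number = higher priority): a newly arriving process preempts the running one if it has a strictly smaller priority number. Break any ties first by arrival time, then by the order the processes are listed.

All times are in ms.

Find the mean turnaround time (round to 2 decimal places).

Gantt: | P1 0-1 | P2 1-9 | P4 9-11 | P6 11-25 | P4 25-35 | P1 35-45 | P3 45-48 | P5 48-49 |
Completion: P1=45  P2=9  P3=48  P4=35  P5=49  P6=25
Turnaround (C−A): P1=45  P2=8  P3=45  P4=30  P5=39  P6=14
Turnaround times: P1=45, P2=8, P3=45, P4=30, P5=39, P6=14
Average turnaround = (45+8+45+30+39+14) / 6 = 181/6 = 30.17

30.17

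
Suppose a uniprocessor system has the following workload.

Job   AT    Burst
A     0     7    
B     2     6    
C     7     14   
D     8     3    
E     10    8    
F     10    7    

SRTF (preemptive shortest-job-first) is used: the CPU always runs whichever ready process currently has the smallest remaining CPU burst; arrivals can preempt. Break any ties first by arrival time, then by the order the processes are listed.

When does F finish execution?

23

Gantt: | A 0-7 | B 7-8 | D 8-11 | B 11-16 | F 16-23 | E 23-31 | C 31-45 |
Completion: A=7  B=16  C=45  D=11  E=31  F=23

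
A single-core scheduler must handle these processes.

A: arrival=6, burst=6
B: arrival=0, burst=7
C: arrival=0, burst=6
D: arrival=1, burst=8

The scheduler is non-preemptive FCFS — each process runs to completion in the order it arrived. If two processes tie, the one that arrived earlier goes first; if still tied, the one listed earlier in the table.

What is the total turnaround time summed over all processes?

61

Schedule: | B 0-7 | C 7-13 | D 13-21 | A 21-27 |
Completion: A=27  B=7  C=13  D=21
Turnaround = completion − arrival: A=21, B=7, C=13, D=20
Total turnaround = 21 + 7 + 13 + 20 = 61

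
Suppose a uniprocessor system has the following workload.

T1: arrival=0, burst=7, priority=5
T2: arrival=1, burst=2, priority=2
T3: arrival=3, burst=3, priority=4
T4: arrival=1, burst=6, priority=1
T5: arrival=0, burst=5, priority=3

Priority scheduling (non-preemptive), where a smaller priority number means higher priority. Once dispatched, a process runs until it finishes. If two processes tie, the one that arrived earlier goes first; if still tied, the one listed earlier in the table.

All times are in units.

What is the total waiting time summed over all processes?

40

Schedule: | T5 0-5 | T4 5-11 | T2 11-13 | T3 13-16 | T1 16-23 |
Completion: T1=23  T2=13  T3=16  T4=11  T5=5
Turnaround (C−A): T1=23  T2=12  T3=13  T4=10  T5=5
Waiting = turnaround − burst: T1=16, T2=10, T3=10, T4=4, T5=0
Total waiting = 16 + 10 + 10 + 4 + 0 = 40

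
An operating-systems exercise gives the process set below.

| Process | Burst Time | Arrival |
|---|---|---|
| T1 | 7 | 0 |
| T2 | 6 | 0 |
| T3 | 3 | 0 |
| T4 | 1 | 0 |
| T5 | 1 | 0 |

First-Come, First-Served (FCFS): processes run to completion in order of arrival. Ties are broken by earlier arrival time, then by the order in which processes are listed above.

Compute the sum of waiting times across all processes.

53

Gantt: | T1 0-7 | T2 7-13 | T3 13-16 | T4 16-17 | T5 17-18 |
Completion: T1=7  T2=13  T3=16  T4=17  T5=18
Turnaround (C−A): T1=7  T2=13  T3=16  T4=17  T5=18
Waiting = turnaround − burst: T1=0, T2=7, T3=13, T4=16, T5=17
Total waiting = 0 + 7 + 13 + 16 + 17 = 53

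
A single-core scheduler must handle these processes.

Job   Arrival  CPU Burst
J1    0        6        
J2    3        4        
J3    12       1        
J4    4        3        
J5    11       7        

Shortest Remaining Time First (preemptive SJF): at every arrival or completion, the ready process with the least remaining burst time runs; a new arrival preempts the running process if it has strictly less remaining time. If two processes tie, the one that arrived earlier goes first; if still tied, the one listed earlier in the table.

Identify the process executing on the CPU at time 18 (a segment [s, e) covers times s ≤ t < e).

J5

Timeline: | J1 0-6 | J4 6-9 | J2 9-13 | J3 13-14 | J5 14-21 |
Completion: J1=6  J2=13  J3=14  J4=9  J5=21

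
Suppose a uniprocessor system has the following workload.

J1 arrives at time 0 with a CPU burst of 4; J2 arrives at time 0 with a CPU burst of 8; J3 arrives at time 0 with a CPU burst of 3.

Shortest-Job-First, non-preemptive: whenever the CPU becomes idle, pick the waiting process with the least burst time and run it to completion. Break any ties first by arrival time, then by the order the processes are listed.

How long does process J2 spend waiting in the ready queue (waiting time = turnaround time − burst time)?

Gantt: | J3 0-3 | J1 3-7 | J2 7-15 |
Completion: J1=7  J2=15  J3=3
Waiting(J2) = turnaround − burst = 15 − 8 = 7

7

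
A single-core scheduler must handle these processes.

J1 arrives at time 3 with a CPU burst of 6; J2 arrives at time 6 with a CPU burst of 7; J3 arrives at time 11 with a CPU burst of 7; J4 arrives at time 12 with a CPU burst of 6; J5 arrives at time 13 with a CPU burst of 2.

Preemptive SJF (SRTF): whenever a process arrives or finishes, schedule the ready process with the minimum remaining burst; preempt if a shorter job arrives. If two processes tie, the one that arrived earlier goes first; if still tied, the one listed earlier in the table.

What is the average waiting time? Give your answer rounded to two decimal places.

4.80

Gantt: | idle 0-3 | J1 3-9 | J2 9-13 | J5 13-15 | J2 15-18 | J4 18-24 | J3 24-31 |
Completion: J1=9  J2=18  J3=31  J4=24  J5=15
Waiting times: J1=0, J2=5, J3=13, J4=6, J5=0
Average waiting = (0+5+13+6+0) / 5 = 24/5 = 4.80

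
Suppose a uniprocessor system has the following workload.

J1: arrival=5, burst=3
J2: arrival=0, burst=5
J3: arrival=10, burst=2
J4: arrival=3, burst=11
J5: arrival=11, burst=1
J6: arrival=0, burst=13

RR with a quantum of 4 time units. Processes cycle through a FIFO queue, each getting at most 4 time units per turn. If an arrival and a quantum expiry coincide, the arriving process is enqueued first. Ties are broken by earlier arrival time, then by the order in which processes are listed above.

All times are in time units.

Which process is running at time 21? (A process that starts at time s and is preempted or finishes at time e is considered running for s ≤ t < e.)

J3

Gantt: | J2 0-4 | J6 4-8 | J4 8-12 | J2 12-13 | J1 13-16 | J6 16-20 | J3 20-22 | J5 22-23 | J4 23-27 | J6 27-31 | J4 31-34 | J6 34-35 |
Completion: J1=16  J2=13  J3=22  J4=34  J5=23  J6=35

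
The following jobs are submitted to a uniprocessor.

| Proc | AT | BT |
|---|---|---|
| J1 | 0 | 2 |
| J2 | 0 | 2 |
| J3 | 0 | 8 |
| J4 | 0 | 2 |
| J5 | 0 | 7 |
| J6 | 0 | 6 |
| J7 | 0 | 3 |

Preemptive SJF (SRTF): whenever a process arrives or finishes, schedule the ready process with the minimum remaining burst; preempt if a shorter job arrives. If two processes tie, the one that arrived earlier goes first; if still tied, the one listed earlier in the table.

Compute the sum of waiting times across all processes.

58

Schedule: | J1 0-2 | J2 2-4 | J4 4-6 | J7 6-9 | J6 9-15 | J5 15-22 | J3 22-30 |
Completion: J1=2  J2=4  J3=30  J4=6  J5=22  J6=15  J7=9
Turnaround (C−A): J1=2  J2=4  J3=30  J4=6  J5=22  J6=15  J7=9
Waiting = turnaround − burst: J1=0, J2=2, J3=22, J4=4, J5=15, J6=9, J7=6
Total waiting = 0 + 2 + 22 + 4 + 15 + 9 + 6 = 58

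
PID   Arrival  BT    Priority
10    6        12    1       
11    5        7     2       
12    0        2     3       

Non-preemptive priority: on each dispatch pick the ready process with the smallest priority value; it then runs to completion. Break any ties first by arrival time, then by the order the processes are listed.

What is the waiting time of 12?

Schedule: | 12 0-2 | idle 2-5 | 11 5-12 | 10 12-24 |
Completion: 10=24  11=12  12=2
Turnaround (C−A): 10=18  11=7  12=2
Waiting(12) = turnaround − burst = 2 − 2 = 0

0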